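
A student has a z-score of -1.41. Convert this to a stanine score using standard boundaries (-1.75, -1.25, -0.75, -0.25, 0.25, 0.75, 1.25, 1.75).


Stanine boundaries: [-1.75, -1.25, -0.75, -0.25, 0.25, 0.75, 1.25, 1.75]
z = -1.41
Check each boundary:
  z >= -1.75 -> could be stanine 2
  z < -1.25
  z < -0.75
  z < -0.25
  z < 0.25
  z < 0.75
  z < 1.25
  z < 1.75
Highest qualifying boundary gives stanine = 2

2


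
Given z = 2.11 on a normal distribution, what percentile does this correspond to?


CDF(z) = 0.5 * (1 + erf(z/sqrt(2)))
erf(1.492) = 0.9651
CDF = 0.9826
Percentile rank = 0.9826 * 100 = 98.26

98.26


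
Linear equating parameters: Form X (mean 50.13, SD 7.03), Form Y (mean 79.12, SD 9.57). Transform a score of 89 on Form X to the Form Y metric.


slope = SD_Y / SD_X = 9.57 / 7.03 ~ 1.3613
intercept = mean_Y - slope * mean_X = 79.12 - (9.57 / 7.03) * 50.13 ~ 10.8776
Y = slope * X + intercept. To avoid rounding drift from the rounded slope/intercept, evaluate the equivalent form Y = mean_Y + SD_Y * (X - mean_X) / SD_X at full precision:
Y = 79.12 + 9.57 * (89 - 50.13) / 7.03
Y = 79.12 + 9.57 * 38.87 / 7.03
Y = 79.12 + 371.9859 / 7.03
Y = 79.12 + 52.9141
Y = 132.0341

132.0341


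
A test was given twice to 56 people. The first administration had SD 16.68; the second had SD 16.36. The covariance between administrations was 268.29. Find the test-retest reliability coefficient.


r = cov(X,Y) / (SD_X * SD_Y)
r = 268.29 / (16.68 * 16.36)
r = 268.29 / 272.8848
r = 0.9832

0.9832


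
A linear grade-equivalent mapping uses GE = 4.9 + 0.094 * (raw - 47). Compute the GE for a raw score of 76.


raw - median = 76 - 47 = 29
slope * diff = 0.094 * 29 = 2.726
GE = 4.9 + 2.726
GE = 7.626

7.626


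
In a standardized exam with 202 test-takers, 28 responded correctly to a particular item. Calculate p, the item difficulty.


Item difficulty p = number correct / total examinees
p = 28 / 202
p = 0.1386

0.1386


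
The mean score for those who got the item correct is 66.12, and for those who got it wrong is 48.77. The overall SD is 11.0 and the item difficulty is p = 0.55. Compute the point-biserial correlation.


q = 1 - p = 0.45
rpb = ((M1 - M0) / SD) * sqrt(p * q)
rpb = ((66.12 - 48.77) / 11.0) * sqrt(0.55 * 0.45)
rpb = 0.7847

0.7847


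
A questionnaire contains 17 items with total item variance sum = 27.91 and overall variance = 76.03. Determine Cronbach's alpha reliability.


alpha = (k/(k-1)) * (1 - sum(si^2)/s_total^2)
= (17/16) * (1 - 27.91/76.03)
alpha = 0.6725

0.6725


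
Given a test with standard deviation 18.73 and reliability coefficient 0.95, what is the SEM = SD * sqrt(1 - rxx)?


SEM = SD * sqrt(1 - rxx)
SEM = 18.73 * sqrt(1 - 0.95)
SEM = 18.73 * sqrt(0.05) = 18.73 * 0.223607
SEM = 4.1882

4.1882


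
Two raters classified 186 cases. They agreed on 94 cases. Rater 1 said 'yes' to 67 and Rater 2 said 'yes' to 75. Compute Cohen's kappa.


P_o = 94/186 = 0.505376
P_e = (67*75 + 119*111) / 34596 = 0.527055
kappa = (P_o - P_e) / (1 - P_e)
kappa = (0.505376 - 0.527055) / (1 - 0.527055)
kappa = -0.0458

-0.0458


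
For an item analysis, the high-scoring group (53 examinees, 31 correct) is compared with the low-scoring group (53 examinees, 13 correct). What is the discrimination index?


p_upper = 31/53 = 0.5849
p_lower = 13/53 = 0.2453
D = 0.5849 - 0.2453 = 0.3396

0.3396


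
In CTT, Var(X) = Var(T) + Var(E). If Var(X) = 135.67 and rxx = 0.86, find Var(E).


var_true = rxx * var_obs = 0.86 * 135.67 = 116.6762
var_error = var_obs - var_true
var_error = 135.67 - 116.6762
var_error = 18.9938

18.9938


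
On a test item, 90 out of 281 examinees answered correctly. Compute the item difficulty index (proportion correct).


Item difficulty p = number correct / total examinees
p = 90 / 281
p = 0.3203

0.3203


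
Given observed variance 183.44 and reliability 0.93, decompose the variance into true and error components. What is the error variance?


var_true = rxx * var_obs = 0.93 * 183.44 = 170.5992
var_error = var_obs - var_true
var_error = 183.44 - 170.5992
var_error = 12.8408

12.8408


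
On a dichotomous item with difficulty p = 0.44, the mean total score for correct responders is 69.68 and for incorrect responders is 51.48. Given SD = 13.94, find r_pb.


q = 1 - p = 0.56
rpb = ((M1 - M0) / SD) * sqrt(p * q)
rpb = ((69.68 - 51.48) / 13.94) * sqrt(0.44 * 0.56)
rpb = 0.6481

0.6481


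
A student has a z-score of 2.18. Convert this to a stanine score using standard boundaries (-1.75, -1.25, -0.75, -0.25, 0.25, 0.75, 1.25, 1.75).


Stanine boundaries: [-1.75, -1.25, -0.75, -0.25, 0.25, 0.75, 1.25, 1.75]
z = 2.18
Check each boundary:
  z >= -1.75 -> could be stanine 2
  z >= -1.25 -> could be stanine 3
  z >= -0.75 -> could be stanine 4
  z >= -0.25 -> could be stanine 5
  z >= 0.25 -> could be stanine 6
  z >= 0.75 -> could be stanine 7
  z >= 1.25 -> could be stanine 8
  z >= 1.75 -> could be stanine 9
Highest qualifying boundary gives stanine = 9

9


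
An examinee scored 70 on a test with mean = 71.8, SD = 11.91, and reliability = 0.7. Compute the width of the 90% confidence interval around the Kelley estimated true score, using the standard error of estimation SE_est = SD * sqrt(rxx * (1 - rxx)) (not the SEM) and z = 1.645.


True score estimate = 0.7*70 + 0.3*71.8 = 70.54
SE_est = SD * sqrt(rxx * (1 - rxx)) = 11.91 * sqrt(0.7 * 0.3) = 11.91 * sqrt(0.21) = 5.457848
CI = T_est +/- z * SE_est, so width = 2 * z * SE_est = 2 * 1.645 * 5.457848
Width = 17.9563

17.9563


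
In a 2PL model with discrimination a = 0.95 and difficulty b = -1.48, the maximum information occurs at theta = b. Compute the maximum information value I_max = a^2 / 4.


For 2PL, max info at theta = b = -1.48
I_max = a^2 / 4 = 0.95^2 / 4
= 0.9025 / 4
I_max = 0.2256

0.2256


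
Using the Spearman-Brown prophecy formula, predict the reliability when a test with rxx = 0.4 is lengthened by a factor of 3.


r_new = (n * rxx) / (1 + (n-1) * rxx)
r_new = (3 * 0.4) / (1 + 2 * 0.4)
r_new = 1.2 / 1.8
r_new = 0.6667

0.6667


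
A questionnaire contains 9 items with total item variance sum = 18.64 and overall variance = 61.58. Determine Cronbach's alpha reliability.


alpha = (k/(k-1)) * (1 - sum(si^2)/s_total^2)
= (9/8) * (1 - 18.64/61.58)
alpha = 0.7845

0.7845


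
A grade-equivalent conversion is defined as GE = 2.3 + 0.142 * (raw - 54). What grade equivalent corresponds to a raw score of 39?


raw - median = 39 - 54 = -15
slope * diff = 0.142 * -15 = -2.13
GE = 2.3 + -2.13
GE = 0.17

0.17


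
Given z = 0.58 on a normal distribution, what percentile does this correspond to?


CDF(z) = 0.5 * (1 + erf(z/sqrt(2)))
erf(0.4101) = 0.4381
CDF = 0.719
Percentile rank = 0.719 * 100 = 71.9

71.9


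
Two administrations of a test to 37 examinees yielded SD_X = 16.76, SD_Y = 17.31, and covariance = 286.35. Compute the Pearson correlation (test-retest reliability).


r = cov(X,Y) / (SD_X * SD_Y)
r = 286.35 / (16.76 * 17.31)
r = 286.35 / 290.1156
r = 0.987

0.987


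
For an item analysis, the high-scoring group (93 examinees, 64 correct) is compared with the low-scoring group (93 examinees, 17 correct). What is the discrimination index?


p_upper = 64/93 = 0.6882
p_lower = 17/93 = 0.1828
D = 0.6882 - 0.1828 = 0.5054

0.5054


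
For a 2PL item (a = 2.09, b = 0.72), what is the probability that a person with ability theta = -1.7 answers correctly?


a*(theta - b) = 2.09 * (-1.7 - 0.72) = -5.0578
exp(--5.0578) = 157.2442
P = 1 / (1 + 157.2442)
P = 0.0063

0.0063


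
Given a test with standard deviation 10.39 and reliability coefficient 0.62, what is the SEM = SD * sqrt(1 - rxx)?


SEM = SD * sqrt(1 - rxx)
SEM = 10.39 * sqrt(1 - 0.62)
SEM = 10.39 * sqrt(0.38) = 10.39 * 0.616441
SEM = 6.4048

6.4048


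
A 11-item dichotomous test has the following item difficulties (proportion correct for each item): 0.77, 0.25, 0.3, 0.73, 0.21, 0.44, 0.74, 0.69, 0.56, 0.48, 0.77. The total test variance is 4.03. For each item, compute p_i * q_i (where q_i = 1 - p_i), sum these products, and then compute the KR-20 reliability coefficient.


For each item, compute p_i * q_i:
  Item 1: 0.77 * 0.23 = 0.1771
  Item 2: 0.25 * 0.75 = 0.1875
  Item 3: 0.3 * 0.7 = 0.21
  Item 4: 0.73 * 0.27 = 0.1971
  Item 5: 0.21 * 0.79 = 0.1659
  Item 6: 0.44 * 0.56 = 0.2464
  Item 7: 0.74 * 0.26 = 0.1924
  Item 8: 0.69 * 0.31 = 0.2139
  Item 9: 0.56 * 0.44 = 0.2464
  Item 10: 0.48 * 0.52 = 0.2496
  Item 11: 0.77 * 0.23 = 0.1771
Sum(p_i * q_i) = 0.1771 + 0.1875 + 0.21 + 0.1971 + 0.1659 + 0.2464 + 0.1924 + 0.2139 + 0.2464 + 0.2496 + 0.1771 = 2.2634
KR-20 = (k/(k-1)) * (1 - Sum(p_i*q_i) / Var_total)
= (11/10) * (1 - 2.2634/4.03)
= 1.1 * 0.4384
KR-20 = 0.4822

0.4822


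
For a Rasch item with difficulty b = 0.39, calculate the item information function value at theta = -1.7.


P = 1/(1+exp(-(-1.7-0.39))) = 0.1101
I = P*(1-P) = 0.1101 * 0.8899
I = 0.098

0.098


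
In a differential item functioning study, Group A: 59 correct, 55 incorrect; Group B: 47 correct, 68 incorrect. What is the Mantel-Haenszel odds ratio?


Odds_A = 59/55 = 1.0727
Odds_B = 47/68 = 0.6912
OR = Odds_A / Odds_B = 1.0727 / 0.6912
Exactly, OR = (59 * 68) / (55 * 47) = 4012 / 2585
OR = 1.552

1.552


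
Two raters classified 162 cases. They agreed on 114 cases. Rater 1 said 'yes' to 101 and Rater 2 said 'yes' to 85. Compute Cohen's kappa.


P_o = 114/162 = 0.703704
P_e = (101*85 + 61*77) / 26244 = 0.506097
kappa = (P_o - P_e) / (1 - P_e)
kappa = (0.703704 - 0.506097) / (1 - 0.506097)
kappa = 0.4001

0.4001


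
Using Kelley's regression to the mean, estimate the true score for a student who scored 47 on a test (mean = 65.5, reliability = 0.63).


T_est = rxx * X + (1 - rxx) * mean
T_est = 0.63 * 47 + 0.37 * 65.5
T_est = 29.61 + 24.235
T_est = 53.845

53.845


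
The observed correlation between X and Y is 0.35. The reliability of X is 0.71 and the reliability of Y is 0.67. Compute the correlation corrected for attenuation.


r_corrected = rxy / sqrt(rxx * ryy)
= 0.35 / sqrt(0.71 * 0.67)
= 0.35 / sqrt(0.4757)
= 0.35 / 0.68971
r_corrected = 0.5075

0.5075


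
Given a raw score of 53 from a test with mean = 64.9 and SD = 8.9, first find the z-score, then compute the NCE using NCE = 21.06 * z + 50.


z = (X - mean) / SD = (53 - 64.9) / 8.9
z = -11.9 / 8.9
z = -1.3371
NCE = NCE = 21.06z + 50
Carry z at full precision (z = -11.9 / 8.9) into the conversion:
NCE = 21.06 * (-11.9 / 8.9) + 50 = -250.614 / 8.9 + 50
NCE = -28.1589 + 50
NCE = 21.8411

21.8411


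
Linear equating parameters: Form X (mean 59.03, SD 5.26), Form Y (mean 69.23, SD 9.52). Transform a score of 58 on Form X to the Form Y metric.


slope = SD_Y / SD_X = 9.52 / 5.26 ~ 1.8099
intercept = mean_Y - slope * mean_X = 69.23 - (9.52 / 5.26) * 59.03 ~ -37.6076
Y = slope * X + intercept. To avoid rounding drift from the rounded slope/intercept, evaluate the equivalent form Y = mean_Y + SD_Y * (X - mean_X) / SD_X at full precision:
Y = 69.23 + 9.52 * (58 - 59.03) / 5.26
Y = 69.23 - 9.52 * 1.03 / 5.26
Y = 69.23 - 9.8056 / 5.26
Y = 69.23 - 1.8642
Y = 67.3658

67.3658


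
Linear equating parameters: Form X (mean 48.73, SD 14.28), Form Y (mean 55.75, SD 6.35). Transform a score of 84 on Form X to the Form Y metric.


slope = SD_Y / SD_X = 6.35 / 14.28 ~ 0.4447
intercept = mean_Y - slope * mean_X = 55.75 - (6.35 / 14.28) * 48.73 ~ 34.0808
Y = slope * X + intercept. To avoid rounding drift from the rounded slope/intercept, evaluate the equivalent form Y = mean_Y + SD_Y * (X - mean_X) / SD_X at full precision:
Y = 55.75 + 6.35 * (84 - 48.73) / 14.28
Y = 55.75 + 6.35 * 35.27 / 14.28
Y = 55.75 + 223.9645 / 14.28
Y = 55.75 + 15.6838
Y = 71.4338

71.4338


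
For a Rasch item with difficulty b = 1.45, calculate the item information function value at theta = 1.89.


P = 1/(1+exp(-(1.89-1.45))) = 0.6083
I = P*(1-P) = 0.6083 * 0.3917
I = 0.2383

0.2383


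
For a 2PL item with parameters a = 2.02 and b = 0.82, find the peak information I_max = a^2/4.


For 2PL, max info at theta = b = 0.82
I_max = a^2 / 4 = 2.02^2 / 4
= 4.0804 / 4
I_max = 1.0201

1.0201


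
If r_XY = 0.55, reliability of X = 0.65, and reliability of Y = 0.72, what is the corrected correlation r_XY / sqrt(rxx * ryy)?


r_corrected = rxy / sqrt(rxx * ryy)
= 0.55 / sqrt(0.65 * 0.72)
= 0.55 / sqrt(0.468)
= 0.55 / 0.684105
r_corrected = 0.804

0.804


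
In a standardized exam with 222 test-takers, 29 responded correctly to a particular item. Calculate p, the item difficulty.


Item difficulty p = number correct / total examinees
p = 29 / 222
p = 0.1306

0.1306


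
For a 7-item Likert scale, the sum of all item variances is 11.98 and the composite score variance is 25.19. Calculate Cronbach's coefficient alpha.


alpha = (k/(k-1)) * (1 - sum(si^2)/s_total^2)
= (7/6) * (1 - 11.98/25.19)
alpha = 0.6118

0.6118


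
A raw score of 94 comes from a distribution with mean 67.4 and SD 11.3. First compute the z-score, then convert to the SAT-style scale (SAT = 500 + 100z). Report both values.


z = (X - mean) / SD = (94 - 67.4) / 11.3
z = 26.6 / 11.3
z = 2.354
SAT-scale = SAT = 500 + 100z
Carry z at full precision (z = 26.6 / 11.3) into the conversion:
SAT-scale = 500 + 100 * (26.6 / 11.3) = 500 + 2660 / 11.3
SAT-scale = 500 + 235.3982
SAT-scale = 735.3982

735.3982


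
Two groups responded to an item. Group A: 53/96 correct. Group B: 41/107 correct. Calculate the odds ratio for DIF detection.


Odds_A = 53/43 = 1.2326
Odds_B = 41/66 = 0.6212
OR = Odds_A / Odds_B = 1.2326 / 0.6212
Exactly, OR = (53 * 66) / (43 * 41) = 3498 / 1763
OR = 1.9841

1.9841


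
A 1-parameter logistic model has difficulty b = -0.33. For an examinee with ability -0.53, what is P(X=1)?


theta - b = -0.53 - -0.33 = -0.2
exp(-(theta - b)) = exp(0.2) = 1.2214
P = 1 / (1 + 1.2214)
P = 0.4502

0.4502


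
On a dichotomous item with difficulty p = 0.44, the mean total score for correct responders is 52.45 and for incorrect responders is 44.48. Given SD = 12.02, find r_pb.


q = 1 - p = 0.56
rpb = ((M1 - M0) / SD) * sqrt(p * q)
rpb = ((52.45 - 44.48) / 12.02) * sqrt(0.44 * 0.56)
rpb = 0.3291

0.3291


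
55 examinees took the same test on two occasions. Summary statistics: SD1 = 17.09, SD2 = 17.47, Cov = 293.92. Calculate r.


r = cov(X,Y) / (SD_X * SD_Y)
r = 293.92 / (17.09 * 17.47)
r = 293.92 / 298.5623
r = 0.9845

0.9845


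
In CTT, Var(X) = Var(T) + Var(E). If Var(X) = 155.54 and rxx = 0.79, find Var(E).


var_true = rxx * var_obs = 0.79 * 155.54 = 122.8766
var_error = var_obs - var_true
var_error = 155.54 - 122.8766
var_error = 32.6634

32.6634


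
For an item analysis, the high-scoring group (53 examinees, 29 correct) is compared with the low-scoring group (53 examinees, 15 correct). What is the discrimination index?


p_upper = 29/53 = 0.5472
p_lower = 15/53 = 0.283
D = 0.5472 - 0.283 = 0.2642

0.2642


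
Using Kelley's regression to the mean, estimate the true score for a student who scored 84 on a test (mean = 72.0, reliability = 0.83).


T_est = rxx * X + (1 - rxx) * mean
T_est = 0.83 * 84 + 0.17 * 72.0
T_est = 69.72 + 12.24
T_est = 81.96

81.96


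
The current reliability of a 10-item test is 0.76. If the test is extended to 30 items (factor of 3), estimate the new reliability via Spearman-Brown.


r_new = (n * rxx) / (1 + (n-1) * rxx)
r_new = (3 * 0.76) / (1 + 2 * 0.76)
r_new = 2.28 / 2.52
r_new = 0.9048

0.9048


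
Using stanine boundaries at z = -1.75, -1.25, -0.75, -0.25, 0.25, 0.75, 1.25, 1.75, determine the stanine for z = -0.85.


Stanine boundaries: [-1.75, -1.25, -0.75, -0.25, 0.25, 0.75, 1.25, 1.75]
z = -0.85
Check each boundary:
  z >= -1.75 -> could be stanine 2
  z >= -1.25 -> could be stanine 3
  z < -0.75
  z < -0.25
  z < 0.25
  z < 0.75
  z < 1.25
  z < 1.75
Highest qualifying boundary gives stanine = 3

3


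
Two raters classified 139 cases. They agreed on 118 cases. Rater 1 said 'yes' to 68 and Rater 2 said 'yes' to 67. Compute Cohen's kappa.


P_o = 118/139 = 0.848921
P_e = (68*67 + 71*72) / 19321 = 0.500388
kappa = (P_o - P_e) / (1 - P_e)
kappa = (0.848921 - 0.500388) / (1 - 0.500388)
kappa = 0.6976

0.6976


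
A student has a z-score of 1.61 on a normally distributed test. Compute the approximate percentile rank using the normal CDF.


CDF(z) = 0.5 * (1 + erf(z/sqrt(2)))
erf(1.1384) = 0.8926
CDF = 0.9463
Percentile rank = 0.9463 * 100 = 94.63

94.63


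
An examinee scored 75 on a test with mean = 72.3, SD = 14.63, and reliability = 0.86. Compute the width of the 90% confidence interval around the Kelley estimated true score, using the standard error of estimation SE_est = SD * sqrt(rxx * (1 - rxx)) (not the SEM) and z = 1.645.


True score estimate = 0.86*75 + 0.14*72.3 = 74.622
SE_est = SD * sqrt(rxx * (1 - rxx)) = 14.63 * sqrt(0.86 * 0.14) = 14.63 * sqrt(0.1204) = 5.07642
CI = T_est +/- z * SE_est, so width = 2 * z * SE_est = 2 * 1.645 * 5.07642
Width = 16.7014

16.7014


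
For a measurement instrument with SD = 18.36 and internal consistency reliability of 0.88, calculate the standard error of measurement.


SEM = SD * sqrt(1 - rxx)
SEM = 18.36 * sqrt(1 - 0.88)
SEM = 18.36 * sqrt(0.12) = 18.36 * 0.34641
SEM = 6.3601

6.3601


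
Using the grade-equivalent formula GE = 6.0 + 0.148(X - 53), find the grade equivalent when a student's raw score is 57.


raw - median = 57 - 53 = 4
slope * diff = 0.148 * 4 = 0.592
GE = 6.0 + 0.592
GE = 6.592

6.592


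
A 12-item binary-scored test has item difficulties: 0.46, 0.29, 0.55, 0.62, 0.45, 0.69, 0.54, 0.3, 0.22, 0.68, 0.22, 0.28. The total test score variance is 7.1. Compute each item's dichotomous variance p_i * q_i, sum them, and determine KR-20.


For each item, compute p_i * q_i:
  Item 1: 0.46 * 0.54 = 0.2484
  Item 2: 0.29 * 0.71 = 0.2059
  Item 3: 0.55 * 0.45 = 0.2475
  Item 4: 0.62 * 0.38 = 0.2356
  Item 5: 0.45 * 0.55 = 0.2475
  Item 6: 0.69 * 0.31 = 0.2139
  Item 7: 0.54 * 0.46 = 0.2484
  Item 8: 0.3 * 0.7 = 0.21
  Item 9: 0.22 * 0.78 = 0.1716
  Item 10: 0.68 * 0.32 = 0.2176
  Item 11: 0.22 * 0.78 = 0.1716
  Item 12: 0.28 * 0.72 = 0.2016
Sum(p_i * q_i) = 0.2484 + 0.2059 + 0.2475 + 0.2356 + 0.2475 + 0.2139 + 0.2484 + 0.21 + 0.1716 + 0.2176 + 0.1716 + 0.2016 = 2.6196
KR-20 = (k/(k-1)) * (1 - Sum(p_i*q_i) / Var_total)
= (12/11) * (1 - 2.6196/7.1)
= 1.0909 * 0.631
KR-20 = 0.6884

0.6884


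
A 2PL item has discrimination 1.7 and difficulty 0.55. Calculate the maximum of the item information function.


For 2PL, max info at theta = b = 0.55
I_max = a^2 / 4 = 1.7^2 / 4
= 2.89 / 4
I_max = 0.7225

0.7225


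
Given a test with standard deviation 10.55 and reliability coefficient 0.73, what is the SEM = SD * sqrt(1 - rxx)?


SEM = SD * sqrt(1 - rxx)
SEM = 10.55 * sqrt(1 - 0.73)
SEM = 10.55 * sqrt(0.27) = 10.55 * 0.519615
SEM = 5.4819

5.4819


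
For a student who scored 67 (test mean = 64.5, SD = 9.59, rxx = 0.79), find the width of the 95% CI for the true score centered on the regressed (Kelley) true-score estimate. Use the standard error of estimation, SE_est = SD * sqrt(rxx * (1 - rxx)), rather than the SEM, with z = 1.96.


True score estimate = 0.79*67 + 0.21*64.5 = 66.475
SE_est = SD * sqrt(rxx * (1 - rxx)) = 9.59 * sqrt(0.79 * 0.21) = 9.59 * sqrt(0.1659) = 3.906086
CI = T_est +/- z * SE_est, so width = 2 * z * SE_est = 2 * 1.96 * 3.906086
Width = 15.3119

15.3119


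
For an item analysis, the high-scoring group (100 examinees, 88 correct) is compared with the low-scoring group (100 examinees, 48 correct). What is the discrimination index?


p_upper = 88/100 = 0.88
p_lower = 48/100 = 0.48
D = 0.88 - 0.48 = 0.4

0.4


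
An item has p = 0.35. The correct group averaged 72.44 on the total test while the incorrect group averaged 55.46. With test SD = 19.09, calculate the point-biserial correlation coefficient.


q = 1 - p = 0.65
rpb = ((M1 - M0) / SD) * sqrt(p * q)
rpb = ((72.44 - 55.46) / 19.09) * sqrt(0.35 * 0.65)
rpb = 0.4243

0.4243


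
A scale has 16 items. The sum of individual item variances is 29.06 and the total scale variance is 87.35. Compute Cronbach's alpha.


alpha = (k/(k-1)) * (1 - sum(si^2)/s_total^2)
= (16/15) * (1 - 29.06/87.35)
alpha = 0.7118

0.7118


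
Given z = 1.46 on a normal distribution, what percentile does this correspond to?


CDF(z) = 0.5 * (1 + erf(z/sqrt(2)))
erf(1.0324) = 0.8557
CDF = 0.9279
Percentile rank = 0.9279 * 100 = 92.79

92.79


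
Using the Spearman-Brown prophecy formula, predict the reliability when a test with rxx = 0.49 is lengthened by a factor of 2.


r_new = (n * rxx) / (1 + (n-1) * rxx)
r_new = (2 * 0.49) / (1 + 1 * 0.49)
r_new = 0.98 / 1.49
r_new = 0.6577

0.6577


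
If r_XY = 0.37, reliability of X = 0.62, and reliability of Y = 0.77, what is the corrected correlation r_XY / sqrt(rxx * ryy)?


r_corrected = rxy / sqrt(rxx * ryy)
= 0.37 / sqrt(0.62 * 0.77)
= 0.37 / sqrt(0.4774)
= 0.37 / 0.690941
r_corrected = 0.5355

0.5355


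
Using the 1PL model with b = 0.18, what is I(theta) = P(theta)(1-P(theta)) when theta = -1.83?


P = 1/(1+exp(-(-1.83-0.18))) = 0.1182
I = P*(1-P) = 0.1182 * 0.8818
I = 0.1042

0.1042


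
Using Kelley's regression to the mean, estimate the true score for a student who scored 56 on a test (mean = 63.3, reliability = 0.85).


T_est = rxx * X + (1 - rxx) * mean
T_est = 0.85 * 56 + 0.15 * 63.3
T_est = 47.6 + 9.495
T_est = 57.095

57.095


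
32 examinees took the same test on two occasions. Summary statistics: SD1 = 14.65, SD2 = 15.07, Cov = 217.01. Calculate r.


r = cov(X,Y) / (SD_X * SD_Y)
r = 217.01 / (14.65 * 15.07)
r = 217.01 / 220.7755
r = 0.9829

0.9829


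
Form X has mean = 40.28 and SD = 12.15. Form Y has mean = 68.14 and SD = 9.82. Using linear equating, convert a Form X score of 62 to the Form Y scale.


slope = SD_Y / SD_X = 9.82 / 12.15 ~ 0.8082
intercept = mean_Y - slope * mean_X = 68.14 - (9.82 / 12.15) * 40.28 ~ 35.5845
Y = slope * X + intercept. To avoid rounding drift from the rounded slope/intercept, evaluate the equivalent form Y = mean_Y + SD_Y * (X - mean_X) / SD_X at full precision:
Y = 68.14 + 9.82 * (62 - 40.28) / 12.15
Y = 68.14 + 9.82 * 21.72 / 12.15
Y = 68.14 + 213.2904 / 12.15
Y = 68.14 + 17.5548
Y = 85.6948

85.6948


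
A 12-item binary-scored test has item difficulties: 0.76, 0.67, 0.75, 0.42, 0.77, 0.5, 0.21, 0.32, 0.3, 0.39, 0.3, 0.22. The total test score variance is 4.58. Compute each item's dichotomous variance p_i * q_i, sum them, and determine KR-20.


For each item, compute p_i * q_i:
  Item 1: 0.76 * 0.24 = 0.1824
  Item 2: 0.67 * 0.33 = 0.2211
  Item 3: 0.75 * 0.25 = 0.1875
  Item 4: 0.42 * 0.58 = 0.2436
  Item 5: 0.77 * 0.23 = 0.1771
  Item 6: 0.5 * 0.5 = 0.25
  Item 7: 0.21 * 0.79 = 0.1659
  Item 8: 0.32 * 0.68 = 0.2176
  Item 9: 0.3 * 0.7 = 0.21
  Item 10: 0.39 * 0.61 = 0.2379
  Item 11: 0.3 * 0.7 = 0.21
  Item 12: 0.22 * 0.78 = 0.1716
Sum(p_i * q_i) = 0.1824 + 0.2211 + 0.1875 + 0.2436 + 0.1771 + 0.25 + 0.1659 + 0.2176 + 0.21 + 0.2379 + 0.21 + 0.1716 = 2.4747
KR-20 = (k/(k-1)) * (1 - Sum(p_i*q_i) / Var_total)
= (12/11) * (1 - 2.4747/4.58)
= 1.0909 * 0.4597
KR-20 = 0.5015

0.5015


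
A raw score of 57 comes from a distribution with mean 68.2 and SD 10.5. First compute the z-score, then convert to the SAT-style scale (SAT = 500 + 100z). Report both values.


z = (X - mean) / SD = (57 - 68.2) / 10.5
z = -11.2 / 10.5
z = -1.0667
SAT-scale = SAT = 500 + 100z
Carry z at full precision (z = -11.2 / 10.5) into the conversion:
SAT-scale = 500 + 100 * (-11.2 / 10.5) = 500 + -1120 / 10.5
SAT-scale = 500 + -106.6667
SAT-scale = 393.3333

393.3333


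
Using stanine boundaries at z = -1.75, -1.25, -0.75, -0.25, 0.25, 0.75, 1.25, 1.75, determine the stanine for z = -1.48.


Stanine boundaries: [-1.75, -1.25, -0.75, -0.25, 0.25, 0.75, 1.25, 1.75]
z = -1.48
Check each boundary:
  z >= -1.75 -> could be stanine 2
  z < -1.25
  z < -0.75
  z < -0.25
  z < 0.25
  z < 0.75
  z < 1.25
  z < 1.75
Highest qualifying boundary gives stanine = 2

2


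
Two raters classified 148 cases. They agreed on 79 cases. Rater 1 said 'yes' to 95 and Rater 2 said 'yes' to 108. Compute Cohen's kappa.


P_o = 79/148 = 0.533784
P_e = (95*108 + 53*40) / 21904 = 0.565194
kappa = (P_o - P_e) / (1 - P_e)
kappa = (0.533784 - 0.565194) / (1 - 0.565194)
kappa = -0.0722

-0.0722


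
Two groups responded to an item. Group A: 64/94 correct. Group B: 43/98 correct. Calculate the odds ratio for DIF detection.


Odds_A = 64/30 = 2.1333
Odds_B = 43/55 = 0.7818
OR = Odds_A / Odds_B = 2.1333 / 0.7818
Exactly, OR = (64 * 55) / (30 * 43) = 3520 / 1290
OR = 2.7287

2.7287


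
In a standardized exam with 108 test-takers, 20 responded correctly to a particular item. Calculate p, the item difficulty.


Item difficulty p = number correct / total examinees
p = 20 / 108
p = 0.1852

0.1852


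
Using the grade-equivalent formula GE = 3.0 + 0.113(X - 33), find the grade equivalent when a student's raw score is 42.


raw - median = 42 - 33 = 9
slope * diff = 0.113 * 9 = 1.017
GE = 3.0 + 1.017
GE = 4.017

4.017


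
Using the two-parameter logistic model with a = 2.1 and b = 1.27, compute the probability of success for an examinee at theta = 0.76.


a*(theta - b) = 2.1 * (0.76 - 1.27) = -1.071
exp(--1.071) = 2.9183
P = 1 / (1 + 2.9183)
P = 0.2552

0.2552


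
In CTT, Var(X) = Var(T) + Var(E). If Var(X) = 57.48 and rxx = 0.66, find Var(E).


var_true = rxx * var_obs = 0.66 * 57.48 = 37.9368
var_error = var_obs - var_true
var_error = 57.48 - 37.9368
var_error = 19.5432

19.5432


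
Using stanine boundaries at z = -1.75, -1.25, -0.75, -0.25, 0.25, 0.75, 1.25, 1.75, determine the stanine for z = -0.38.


Stanine boundaries: [-1.75, -1.25, -0.75, -0.25, 0.25, 0.75, 1.25, 1.75]
z = -0.38
Check each boundary:
  z >= -1.75 -> could be stanine 2
  z >= -1.25 -> could be stanine 3
  z >= -0.75 -> could be stanine 4
  z < -0.25
  z < 0.25
  z < 0.75
  z < 1.25
  z < 1.75
Highest qualifying boundary gives stanine = 4

4


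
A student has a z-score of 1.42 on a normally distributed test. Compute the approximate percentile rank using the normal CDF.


CDF(z) = 0.5 * (1 + erf(z/sqrt(2)))
erf(1.0041) = 0.8444
CDF = 0.9222
Percentile rank = 0.9222 * 100 = 92.22

92.22


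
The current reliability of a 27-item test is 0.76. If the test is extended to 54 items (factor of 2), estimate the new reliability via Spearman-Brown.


r_new = (n * rxx) / (1 + (n-1) * rxx)
r_new = (2 * 0.76) / (1 + 1 * 0.76)
r_new = 1.52 / 1.76
r_new = 0.8636

0.8636


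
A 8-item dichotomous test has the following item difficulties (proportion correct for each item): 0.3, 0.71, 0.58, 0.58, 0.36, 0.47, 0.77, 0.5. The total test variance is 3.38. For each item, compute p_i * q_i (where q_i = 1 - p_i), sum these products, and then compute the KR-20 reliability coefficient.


For each item, compute p_i * q_i:
  Item 1: 0.3 * 0.7 = 0.21
  Item 2: 0.71 * 0.29 = 0.2059
  Item 3: 0.58 * 0.42 = 0.2436
  Item 4: 0.58 * 0.42 = 0.2436
  Item 5: 0.36 * 0.64 = 0.2304
  Item 6: 0.47 * 0.53 = 0.2491
  Item 7: 0.77 * 0.23 = 0.1771
  Item 8: 0.5 * 0.5 = 0.25
Sum(p_i * q_i) = 0.21 + 0.2059 + 0.2436 + 0.2436 + 0.2304 + 0.2491 + 0.1771 + 0.25 = 1.8097
KR-20 = (k/(k-1)) * (1 - Sum(p_i*q_i) / Var_total)
= (8/7) * (1 - 1.8097/3.38)
= 1.1429 * 0.4646
KR-20 = 0.531

0.531


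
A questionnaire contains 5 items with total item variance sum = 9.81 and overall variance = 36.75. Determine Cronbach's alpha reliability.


alpha = (k/(k-1)) * (1 - sum(si^2)/s_total^2)
= (5/4) * (1 - 9.81/36.75)
alpha = 0.9163

0.9163


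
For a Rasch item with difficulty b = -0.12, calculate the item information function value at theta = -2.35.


P = 1/(1+exp(-(-2.35--0.12))) = 0.0971
I = P*(1-P) = 0.0971 * 0.9029
I = 0.0877

0.0877


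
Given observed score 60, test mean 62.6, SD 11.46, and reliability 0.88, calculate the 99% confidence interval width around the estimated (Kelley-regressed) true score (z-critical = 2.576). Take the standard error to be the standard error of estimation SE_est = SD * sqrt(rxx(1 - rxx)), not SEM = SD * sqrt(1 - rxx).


True score estimate = 0.88*60 + 0.12*62.6 = 60.312
SE_est = SD * sqrt(rxx * (1 - rxx)) = 11.46 * sqrt(0.88 * 0.12) = 11.46 * sqrt(0.1056) = 3.724059
CI = T_est +/- z * SE_est, so width = 2 * z * SE_est = 2 * 2.576 * 3.724059
Width = 19.1864

19.1864


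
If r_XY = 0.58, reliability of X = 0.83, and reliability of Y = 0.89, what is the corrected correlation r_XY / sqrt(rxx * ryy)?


r_corrected = rxy / sqrt(rxx * ryy)
= 0.58 / sqrt(0.83 * 0.89)
= 0.58 / sqrt(0.7387)
= 0.58 / 0.859477
r_corrected = 0.6748

0.6748


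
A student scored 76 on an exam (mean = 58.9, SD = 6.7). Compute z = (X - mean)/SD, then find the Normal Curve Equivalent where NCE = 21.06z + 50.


z = (X - mean) / SD = (76 - 58.9) / 6.7
z = 17.1 / 6.7
z = 2.5522
NCE = NCE = 21.06z + 50
Carry z at full precision (z = 17.1 / 6.7) into the conversion:
NCE = 21.06 * (17.1 / 6.7) + 50 = 360.126 / 6.7 + 50
NCE = 53.7501 + 50
NCE = 103.7501

103.7501


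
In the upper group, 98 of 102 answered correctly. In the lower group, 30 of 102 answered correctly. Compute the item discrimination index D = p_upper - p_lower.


p_upper = 98/102 = 0.9608
p_lower = 30/102 = 0.2941
D = 0.9608 - 0.2941 = 0.6667

0.6667


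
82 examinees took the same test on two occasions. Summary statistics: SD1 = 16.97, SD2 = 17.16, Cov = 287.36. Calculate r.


r = cov(X,Y) / (SD_X * SD_Y)
r = 287.36 / (16.97 * 17.16)
r = 287.36 / 291.2052
r = 0.9868

0.9868


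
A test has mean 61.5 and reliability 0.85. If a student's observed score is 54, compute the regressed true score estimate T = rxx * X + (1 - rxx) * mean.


T_est = rxx * X + (1 - rxx) * mean
T_est = 0.85 * 54 + 0.15 * 61.5
T_est = 45.9 + 9.225
T_est = 55.125

55.125


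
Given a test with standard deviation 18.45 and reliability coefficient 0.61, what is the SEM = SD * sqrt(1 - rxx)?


SEM = SD * sqrt(1 - rxx)
SEM = 18.45 * sqrt(1 - 0.61)
SEM = 18.45 * sqrt(0.39) = 18.45 * 0.6245
SEM = 11.522

11.522


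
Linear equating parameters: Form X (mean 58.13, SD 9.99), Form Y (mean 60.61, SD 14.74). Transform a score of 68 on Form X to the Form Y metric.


slope = SD_Y / SD_X = 14.74 / 9.99 ~ 1.4755
intercept = mean_Y - slope * mean_X = 60.61 - (14.74 / 9.99) * 58.13 ~ -25.1594
Y = slope * X + intercept. To avoid rounding drift from the rounded slope/intercept, evaluate the equivalent form Y = mean_Y + SD_Y * (X - mean_X) / SD_X at full precision:
Y = 60.61 + 14.74 * (68 - 58.13) / 9.99
Y = 60.61 + 14.74 * 9.87 / 9.99
Y = 60.61 + 145.4838 / 9.99
Y = 60.61 + 14.5629
Y = 75.1729

75.1729


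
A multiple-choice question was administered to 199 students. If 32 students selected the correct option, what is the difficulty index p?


Item difficulty p = number correct / total examinees
p = 32 / 199
p = 0.1608

0.1608


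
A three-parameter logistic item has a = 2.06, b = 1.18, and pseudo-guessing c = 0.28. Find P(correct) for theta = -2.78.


logit = 2.06*(-2.78 - 1.18) = -8.1576
P* = 1/(1 + exp(--8.1576)) = 0.0003
P = 0.28 + (1 - 0.28) * 0.0003
P = 0.2802

0.2802


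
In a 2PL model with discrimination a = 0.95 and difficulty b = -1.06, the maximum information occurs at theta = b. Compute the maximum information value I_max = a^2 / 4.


For 2PL, max info at theta = b = -1.06
I_max = a^2 / 4 = 0.95^2 / 4
= 0.9025 / 4
I_max = 0.2256

0.2256


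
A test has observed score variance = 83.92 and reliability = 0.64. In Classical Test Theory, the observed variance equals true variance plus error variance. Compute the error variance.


var_true = rxx * var_obs = 0.64 * 83.92 = 53.7088
var_error = var_obs - var_true
var_error = 83.92 - 53.7088
var_error = 30.2112

30.2112


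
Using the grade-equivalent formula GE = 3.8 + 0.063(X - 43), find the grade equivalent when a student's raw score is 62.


raw - median = 62 - 43 = 19
slope * diff = 0.063 * 19 = 1.197
GE = 3.8 + 1.197
GE = 4.997

4.997


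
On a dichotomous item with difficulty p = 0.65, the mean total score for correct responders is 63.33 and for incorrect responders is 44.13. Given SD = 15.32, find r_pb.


q = 1 - p = 0.35
rpb = ((M1 - M0) / SD) * sqrt(p * q)
rpb = ((63.33 - 44.13) / 15.32) * sqrt(0.65 * 0.35)
rpb = 0.5978

0.5978


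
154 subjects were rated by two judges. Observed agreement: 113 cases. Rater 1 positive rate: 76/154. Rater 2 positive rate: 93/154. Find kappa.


P_o = 113/154 = 0.733766
P_e = (76*93 + 78*61) / 23716 = 0.498651
kappa = (P_o - P_e) / (1 - P_e)
kappa = (0.733766 - 0.498651) / (1 - 0.498651)
kappa = 0.469

0.469


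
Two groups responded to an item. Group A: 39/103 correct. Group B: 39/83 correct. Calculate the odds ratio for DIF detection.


Odds_A = 39/64 = 0.6094
Odds_B = 39/44 = 0.8864
OR = Odds_A / Odds_B = 0.6094 / 0.8864
Exactly, OR = (39 * 44) / (64 * 39) = 1716 / 2496
OR = 0.6875

0.6875


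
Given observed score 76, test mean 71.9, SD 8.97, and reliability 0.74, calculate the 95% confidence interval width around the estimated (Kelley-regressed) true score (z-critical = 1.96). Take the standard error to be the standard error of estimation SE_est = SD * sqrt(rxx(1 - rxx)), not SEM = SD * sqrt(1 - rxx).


True score estimate = 0.74*76 + 0.26*71.9 = 74.934
SE_est = SD * sqrt(rxx * (1 - rxx)) = 8.97 * sqrt(0.74 * 0.26) = 8.97 * sqrt(0.1924) = 3.934549
CI = T_est +/- z * SE_est, so width = 2 * z * SE_est = 2 * 1.96 * 3.934549
Width = 15.4234

15.4234


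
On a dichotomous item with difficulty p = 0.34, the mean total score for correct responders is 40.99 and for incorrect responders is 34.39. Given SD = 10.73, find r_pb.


q = 1 - p = 0.66
rpb = ((M1 - M0) / SD) * sqrt(p * q)
rpb = ((40.99 - 34.39) / 10.73) * sqrt(0.34 * 0.66)
rpb = 0.2914

0.2914


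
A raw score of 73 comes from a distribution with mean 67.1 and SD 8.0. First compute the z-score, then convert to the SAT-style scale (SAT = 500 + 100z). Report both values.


z = (X - mean) / SD = (73 - 67.1) / 8.0
z = 5.9 / 8.0
z = 0.7375
SAT-scale = SAT = 500 + 100z
Carry z at full precision (z = 5.9 / 8.0) into the conversion:
SAT-scale = 500 + 100 * (5.9 / 8.0) = 500 + 590 / 8.0
SAT-scale = 500 + 73.75
SAT-scale = 573.75

573.75


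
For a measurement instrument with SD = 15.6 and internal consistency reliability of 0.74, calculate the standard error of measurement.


SEM = SD * sqrt(1 - rxx)
SEM = 15.6 * sqrt(1 - 0.74)
SEM = 15.6 * sqrt(0.26) = 15.6 * 0.509902
SEM = 7.9545

7.9545


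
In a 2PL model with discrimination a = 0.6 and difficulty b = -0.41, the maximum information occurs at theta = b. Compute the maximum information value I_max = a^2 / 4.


For 2PL, max info at theta = b = -0.41
I_max = a^2 / 4 = 0.6^2 / 4
= 0.36 / 4
I_max = 0.09

0.09


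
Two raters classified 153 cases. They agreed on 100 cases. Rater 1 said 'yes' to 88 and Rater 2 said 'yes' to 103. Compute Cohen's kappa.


P_o = 100/153 = 0.653595
P_e = (88*103 + 65*50) / 23409 = 0.526037
kappa = (P_o - P_e) / (1 - P_e)
kappa = (0.653595 - 0.526037) / (1 - 0.526037)
kappa = 0.2691

0.2691


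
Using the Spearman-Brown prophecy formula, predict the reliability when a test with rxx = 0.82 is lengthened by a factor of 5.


r_new = (n * rxx) / (1 + (n-1) * rxx)
r_new = (5 * 0.82) / (1 + 4 * 0.82)
r_new = 4.1 / 4.28
r_new = 0.9579

0.9579


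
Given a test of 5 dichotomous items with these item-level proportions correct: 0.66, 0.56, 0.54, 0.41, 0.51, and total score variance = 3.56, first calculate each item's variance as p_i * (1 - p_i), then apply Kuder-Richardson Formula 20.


For each item, compute p_i * q_i:
  Item 1: 0.66 * 0.34 = 0.2244
  Item 2: 0.56 * 0.44 = 0.2464
  Item 3: 0.54 * 0.46 = 0.2484
  Item 4: 0.41 * 0.59 = 0.2419
  Item 5: 0.51 * 0.49 = 0.2499
Sum(p_i * q_i) = 0.2244 + 0.2464 + 0.2484 + 0.2419 + 0.2499 = 1.211
KR-20 = (k/(k-1)) * (1 - Sum(p_i*q_i) / Var_total)
= (5/4) * (1 - 1.211/3.56)
= 1.25 * 0.6598
KR-20 = 0.8248

0.8248


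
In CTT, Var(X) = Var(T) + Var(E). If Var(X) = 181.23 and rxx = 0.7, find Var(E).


var_true = rxx * var_obs = 0.7 * 181.23 = 126.861
var_error = var_obs - var_true
var_error = 181.23 - 126.861
var_error = 54.369

54.369


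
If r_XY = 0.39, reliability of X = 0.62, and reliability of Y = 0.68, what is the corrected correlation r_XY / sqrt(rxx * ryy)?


r_corrected = rxy / sqrt(rxx * ryy)
= 0.39 / sqrt(0.62 * 0.68)
= 0.39 / sqrt(0.4216)
= 0.39 / 0.649307
r_corrected = 0.6006

0.6006


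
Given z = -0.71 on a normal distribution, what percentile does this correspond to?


CDF(z) = 0.5 * (1 + erf(z/sqrt(2)))
erf(-0.502) = -0.5223
CDF = 0.2389
Percentile rank = 0.2389 * 100 = 23.89

23.89


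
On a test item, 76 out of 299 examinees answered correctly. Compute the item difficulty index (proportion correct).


Item difficulty p = number correct / total examinees
p = 76 / 299
p = 0.2542

0.2542


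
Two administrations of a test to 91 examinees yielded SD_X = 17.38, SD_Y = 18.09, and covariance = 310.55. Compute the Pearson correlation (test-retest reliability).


r = cov(X,Y) / (SD_X * SD_Y)
r = 310.55 / (17.38 * 18.09)
r = 310.55 / 314.4042
r = 0.9877

0.9877


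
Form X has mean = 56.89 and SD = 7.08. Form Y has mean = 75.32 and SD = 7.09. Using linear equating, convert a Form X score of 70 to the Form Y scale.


slope = SD_Y / SD_X = 7.09 / 7.08 ~ 1.0014
intercept = mean_Y - slope * mean_X = 75.32 - (7.09 / 7.08) * 56.89 ~ 18.3496
Y = slope * X + intercept. To avoid rounding drift from the rounded slope/intercept, evaluate the equivalent form Y = mean_Y + SD_Y * (X - mean_X) / SD_X at full precision:
Y = 75.32 + 7.09 * (70 - 56.89) / 7.08
Y = 75.32 + 7.09 * 13.11 / 7.08
Y = 75.32 + 92.9499 / 7.08
Y = 75.32 + 13.1285
Y = 88.4485

88.4485


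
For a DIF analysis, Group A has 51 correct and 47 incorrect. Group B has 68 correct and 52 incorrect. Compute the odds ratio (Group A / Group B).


Odds_A = 51/47 = 1.0851
Odds_B = 68/52 = 1.3077
OR = Odds_A / Odds_B = 1.0851 / 1.3077
Exactly, OR = (51 * 52) / (47 * 68) = 2652 / 3196
OR = 0.8298

0.8298


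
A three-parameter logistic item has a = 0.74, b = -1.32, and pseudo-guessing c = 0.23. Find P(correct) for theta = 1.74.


logit = 0.74*(1.74 - -1.32) = 2.2644
P* = 1/(1 + exp(-2.2644)) = 0.9059
P = 0.23 + (1 - 0.23) * 0.9059
P = 0.9275

0.9275


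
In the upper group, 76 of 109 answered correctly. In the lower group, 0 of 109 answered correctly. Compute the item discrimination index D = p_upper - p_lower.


p_upper = 76/109 = 0.6972
p_lower = 0/109 = 0.0
D = 0.6972 - 0.0 = 0.6972

0.6972


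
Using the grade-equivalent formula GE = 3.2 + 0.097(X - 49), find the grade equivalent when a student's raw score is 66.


raw - median = 66 - 49 = 17
slope * diff = 0.097 * 17 = 1.649
GE = 3.2 + 1.649
GE = 4.849

4.849


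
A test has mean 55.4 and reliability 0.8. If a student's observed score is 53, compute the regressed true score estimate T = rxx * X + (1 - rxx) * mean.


T_est = rxx * X + (1 - rxx) * mean
T_est = 0.8 * 53 + 0.2 * 55.4
T_est = 42.4 + 11.08
T_est = 53.48

53.48


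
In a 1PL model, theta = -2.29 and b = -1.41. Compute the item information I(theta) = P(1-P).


P = 1/(1+exp(-(-2.29--1.41))) = 0.2932
I = P*(1-P) = 0.2932 * 0.7068
I = 0.2072

0.2072


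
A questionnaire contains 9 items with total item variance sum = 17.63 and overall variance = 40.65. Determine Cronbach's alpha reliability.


alpha = (k/(k-1)) * (1 - sum(si^2)/s_total^2)
= (9/8) * (1 - 17.63/40.65)
alpha = 0.6371

0.6371


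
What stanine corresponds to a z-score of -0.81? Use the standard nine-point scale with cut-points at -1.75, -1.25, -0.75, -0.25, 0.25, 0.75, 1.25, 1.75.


Stanine boundaries: [-1.75, -1.25, -0.75, -0.25, 0.25, 0.75, 1.25, 1.75]
z = -0.81
Check each boundary:
  z >= -1.75 -> could be stanine 2
  z >= -1.25 -> could be stanine 3
  z < -0.75
  z < -0.25
  z < 0.25
  z < 0.75
  z < 1.25
  z < 1.75
Highest qualifying boundary gives stanine = 3

3
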